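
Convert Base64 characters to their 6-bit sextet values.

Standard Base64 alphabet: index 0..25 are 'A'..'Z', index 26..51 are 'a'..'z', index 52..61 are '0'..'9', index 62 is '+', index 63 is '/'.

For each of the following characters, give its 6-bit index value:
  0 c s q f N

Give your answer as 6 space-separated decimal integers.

'0': 0..9 range, 52 + ord('0') − ord('0') = 52
'c': a..z range, 26 + ord('c') − ord('a') = 28
's': a..z range, 26 + ord('s') − ord('a') = 44
'q': a..z range, 26 + ord('q') − ord('a') = 42
'f': a..z range, 26 + ord('f') − ord('a') = 31
'N': A..Z range, ord('N') − ord('A') = 13

Answer: 52 28 44 42 31 13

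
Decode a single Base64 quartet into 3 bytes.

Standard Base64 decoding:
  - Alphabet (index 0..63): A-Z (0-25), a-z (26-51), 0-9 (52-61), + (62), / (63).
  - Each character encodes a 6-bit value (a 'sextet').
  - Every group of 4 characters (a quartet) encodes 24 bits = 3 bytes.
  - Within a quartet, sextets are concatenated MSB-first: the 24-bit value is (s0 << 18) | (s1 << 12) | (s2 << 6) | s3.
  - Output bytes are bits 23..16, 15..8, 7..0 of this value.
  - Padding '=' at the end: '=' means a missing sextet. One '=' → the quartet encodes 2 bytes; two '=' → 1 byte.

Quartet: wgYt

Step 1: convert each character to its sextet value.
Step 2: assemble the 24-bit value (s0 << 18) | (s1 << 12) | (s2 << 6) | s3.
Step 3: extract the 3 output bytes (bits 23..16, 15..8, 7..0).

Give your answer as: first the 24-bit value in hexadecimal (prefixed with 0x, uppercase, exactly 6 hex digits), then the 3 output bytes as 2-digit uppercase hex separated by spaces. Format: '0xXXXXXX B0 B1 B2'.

Answer: 0xC2062D C2 06 2D

Derivation:
Sextets: w=48, g=32, Y=24, t=45
24-bit: (48<<18) | (32<<12) | (24<<6) | 45
      = 0xC00000 | 0x020000 | 0x000600 | 0x00002D
      = 0xC2062D
Bytes: (v>>16)&0xFF=C2, (v>>8)&0xFF=06, v&0xFF=2D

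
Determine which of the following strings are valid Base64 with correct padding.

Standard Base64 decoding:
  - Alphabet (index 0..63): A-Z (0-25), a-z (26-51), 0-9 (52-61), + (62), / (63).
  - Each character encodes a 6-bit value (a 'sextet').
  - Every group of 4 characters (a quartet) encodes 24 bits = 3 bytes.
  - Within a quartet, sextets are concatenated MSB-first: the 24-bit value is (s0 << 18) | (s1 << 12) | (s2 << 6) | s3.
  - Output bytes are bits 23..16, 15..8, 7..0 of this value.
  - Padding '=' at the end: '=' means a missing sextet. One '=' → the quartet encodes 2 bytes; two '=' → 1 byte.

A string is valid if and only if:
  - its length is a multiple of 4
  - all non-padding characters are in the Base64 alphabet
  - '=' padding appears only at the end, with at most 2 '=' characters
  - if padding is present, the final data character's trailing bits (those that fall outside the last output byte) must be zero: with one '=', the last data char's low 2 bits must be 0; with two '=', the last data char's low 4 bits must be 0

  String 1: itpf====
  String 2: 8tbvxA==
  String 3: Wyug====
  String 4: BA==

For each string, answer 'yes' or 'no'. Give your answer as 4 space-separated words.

Answer: no yes no yes

Derivation:
String 1: 'itpf====' → invalid (4 pad chars (max 2))
String 2: '8tbvxA==' → valid
String 3: 'Wyug====' → invalid (4 pad chars (max 2))
String 4: 'BA==' → valid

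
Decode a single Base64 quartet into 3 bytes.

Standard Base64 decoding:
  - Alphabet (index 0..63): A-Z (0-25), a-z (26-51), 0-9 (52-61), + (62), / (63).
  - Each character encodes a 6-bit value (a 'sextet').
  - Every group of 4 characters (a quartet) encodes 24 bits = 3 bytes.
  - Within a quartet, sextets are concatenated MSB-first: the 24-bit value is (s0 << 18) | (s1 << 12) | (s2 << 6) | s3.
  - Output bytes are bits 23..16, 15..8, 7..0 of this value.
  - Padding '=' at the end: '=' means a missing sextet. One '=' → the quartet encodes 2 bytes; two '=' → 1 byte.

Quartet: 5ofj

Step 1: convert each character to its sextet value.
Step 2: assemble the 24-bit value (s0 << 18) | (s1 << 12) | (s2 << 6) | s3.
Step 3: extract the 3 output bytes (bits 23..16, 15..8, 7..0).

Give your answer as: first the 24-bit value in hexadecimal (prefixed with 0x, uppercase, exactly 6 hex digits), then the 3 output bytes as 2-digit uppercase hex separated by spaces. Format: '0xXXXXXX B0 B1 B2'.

Sextets: 5=57, o=40, f=31, j=35
24-bit: (57<<18) | (40<<12) | (31<<6) | 35
      = 0xE40000 | 0x028000 | 0x0007C0 | 0x000023
      = 0xE687E3
Bytes: (v>>16)&0xFF=E6, (v>>8)&0xFF=87, v&0xFF=E3

Answer: 0xE687E3 E6 87 E3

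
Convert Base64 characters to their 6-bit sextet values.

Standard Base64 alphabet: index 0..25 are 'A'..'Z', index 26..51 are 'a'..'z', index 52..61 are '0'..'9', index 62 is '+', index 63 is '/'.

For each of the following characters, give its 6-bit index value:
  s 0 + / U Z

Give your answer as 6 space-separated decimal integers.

Answer: 44 52 62 63 20 25

Derivation:
's': a..z range, 26 + ord('s') − ord('a') = 44
'0': 0..9 range, 52 + ord('0') − ord('0') = 52
'+': index 62
'/': index 63
'U': A..Z range, ord('U') − ord('A') = 20
'Z': A..Z range, ord('Z') − ord('A') = 25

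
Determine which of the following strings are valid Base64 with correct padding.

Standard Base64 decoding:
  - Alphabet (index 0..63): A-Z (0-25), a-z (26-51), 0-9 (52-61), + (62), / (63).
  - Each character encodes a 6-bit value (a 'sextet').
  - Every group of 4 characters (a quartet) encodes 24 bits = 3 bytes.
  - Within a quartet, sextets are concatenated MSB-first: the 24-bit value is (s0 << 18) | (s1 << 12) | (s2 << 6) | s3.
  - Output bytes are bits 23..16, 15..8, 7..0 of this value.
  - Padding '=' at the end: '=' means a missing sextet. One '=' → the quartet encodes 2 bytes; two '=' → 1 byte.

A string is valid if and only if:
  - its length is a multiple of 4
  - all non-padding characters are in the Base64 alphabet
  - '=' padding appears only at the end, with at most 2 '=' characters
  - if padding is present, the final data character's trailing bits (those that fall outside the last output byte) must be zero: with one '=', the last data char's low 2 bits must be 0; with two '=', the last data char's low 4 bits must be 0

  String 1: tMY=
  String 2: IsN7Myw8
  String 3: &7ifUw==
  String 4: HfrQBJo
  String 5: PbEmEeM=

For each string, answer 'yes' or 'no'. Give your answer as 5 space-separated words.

Answer: yes yes no no yes

Derivation:
String 1: 'tMY=' → valid
String 2: 'IsN7Myw8' → valid
String 3: '&7ifUw==' → invalid (bad char(s): ['&'])
String 4: 'HfrQBJo' → invalid (len=7 not mult of 4)
String 5: 'PbEmEeM=' → valid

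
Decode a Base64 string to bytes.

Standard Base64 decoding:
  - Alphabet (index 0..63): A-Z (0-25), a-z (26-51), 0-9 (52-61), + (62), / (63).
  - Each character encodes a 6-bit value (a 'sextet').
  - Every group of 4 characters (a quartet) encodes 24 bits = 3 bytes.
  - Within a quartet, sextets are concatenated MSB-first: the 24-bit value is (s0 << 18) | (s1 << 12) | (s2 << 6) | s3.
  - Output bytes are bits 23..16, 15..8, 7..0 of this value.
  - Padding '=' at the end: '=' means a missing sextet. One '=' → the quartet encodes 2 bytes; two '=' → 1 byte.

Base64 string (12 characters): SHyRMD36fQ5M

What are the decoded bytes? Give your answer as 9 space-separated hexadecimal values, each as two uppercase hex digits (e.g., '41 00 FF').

After char 0 ('S'=18): chars_in_quartet=1 acc=0x12 bytes_emitted=0
After char 1 ('H'=7): chars_in_quartet=2 acc=0x487 bytes_emitted=0
After char 2 ('y'=50): chars_in_quartet=3 acc=0x121F2 bytes_emitted=0
After char 3 ('R'=17): chars_in_quartet=4 acc=0x487C91 -> emit 48 7C 91, reset; bytes_emitted=3
After char 4 ('M'=12): chars_in_quartet=1 acc=0xC bytes_emitted=3
After char 5 ('D'=3): chars_in_quartet=2 acc=0x303 bytes_emitted=3
After char 6 ('3'=55): chars_in_quartet=3 acc=0xC0F7 bytes_emitted=3
After char 7 ('6'=58): chars_in_quartet=4 acc=0x303DFA -> emit 30 3D FA, reset; bytes_emitted=6
After char 8 ('f'=31): chars_in_quartet=1 acc=0x1F bytes_emitted=6
After char 9 ('Q'=16): chars_in_quartet=2 acc=0x7D0 bytes_emitted=6
After char 10 ('5'=57): chars_in_quartet=3 acc=0x1F439 bytes_emitted=6
After char 11 ('M'=12): chars_in_quartet=4 acc=0x7D0E4C -> emit 7D 0E 4C, reset; bytes_emitted=9

Answer: 48 7C 91 30 3D FA 7D 0E 4C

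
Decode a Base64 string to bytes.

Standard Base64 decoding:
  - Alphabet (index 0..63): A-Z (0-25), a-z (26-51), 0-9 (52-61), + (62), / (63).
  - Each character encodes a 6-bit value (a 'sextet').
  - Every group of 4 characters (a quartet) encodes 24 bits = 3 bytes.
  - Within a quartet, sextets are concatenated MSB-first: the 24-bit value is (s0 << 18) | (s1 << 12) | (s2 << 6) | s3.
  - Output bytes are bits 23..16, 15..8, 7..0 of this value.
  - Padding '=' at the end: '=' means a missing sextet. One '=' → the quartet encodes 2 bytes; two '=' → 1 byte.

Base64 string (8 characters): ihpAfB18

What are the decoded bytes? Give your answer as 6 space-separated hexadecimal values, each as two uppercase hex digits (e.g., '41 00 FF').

Answer: 8A 1A 40 7C 1D 7C

Derivation:
After char 0 ('i'=34): chars_in_quartet=1 acc=0x22 bytes_emitted=0
After char 1 ('h'=33): chars_in_quartet=2 acc=0x8A1 bytes_emitted=0
After char 2 ('p'=41): chars_in_quartet=3 acc=0x22869 bytes_emitted=0
After char 3 ('A'=0): chars_in_quartet=4 acc=0x8A1A40 -> emit 8A 1A 40, reset; bytes_emitted=3
After char 4 ('f'=31): chars_in_quartet=1 acc=0x1F bytes_emitted=3
After char 5 ('B'=1): chars_in_quartet=2 acc=0x7C1 bytes_emitted=3
After char 6 ('1'=53): chars_in_quartet=3 acc=0x1F075 bytes_emitted=3
After char 7 ('8'=60): chars_in_quartet=4 acc=0x7C1D7C -> emit 7C 1D 7C, reset; bytes_emitted=6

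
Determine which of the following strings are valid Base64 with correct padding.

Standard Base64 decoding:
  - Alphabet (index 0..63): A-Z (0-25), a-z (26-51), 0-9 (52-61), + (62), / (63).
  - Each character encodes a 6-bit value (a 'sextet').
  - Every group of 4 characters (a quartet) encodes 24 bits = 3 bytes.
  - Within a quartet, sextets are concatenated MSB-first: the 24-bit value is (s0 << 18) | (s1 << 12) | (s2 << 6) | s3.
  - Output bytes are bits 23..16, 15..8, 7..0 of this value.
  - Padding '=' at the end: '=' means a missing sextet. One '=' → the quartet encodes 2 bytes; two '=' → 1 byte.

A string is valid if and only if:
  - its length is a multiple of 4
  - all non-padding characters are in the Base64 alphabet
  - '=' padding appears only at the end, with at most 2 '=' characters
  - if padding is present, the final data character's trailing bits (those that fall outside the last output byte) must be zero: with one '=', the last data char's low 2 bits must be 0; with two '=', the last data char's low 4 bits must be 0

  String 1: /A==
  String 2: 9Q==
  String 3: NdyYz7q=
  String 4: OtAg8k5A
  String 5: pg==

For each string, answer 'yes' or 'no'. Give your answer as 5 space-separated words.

Answer: yes yes no yes yes

Derivation:
String 1: '/A==' → valid
String 2: '9Q==' → valid
String 3: 'NdyYz7q=' → invalid (bad trailing bits)
String 4: 'OtAg8k5A' → valid
String 5: 'pg==' → valid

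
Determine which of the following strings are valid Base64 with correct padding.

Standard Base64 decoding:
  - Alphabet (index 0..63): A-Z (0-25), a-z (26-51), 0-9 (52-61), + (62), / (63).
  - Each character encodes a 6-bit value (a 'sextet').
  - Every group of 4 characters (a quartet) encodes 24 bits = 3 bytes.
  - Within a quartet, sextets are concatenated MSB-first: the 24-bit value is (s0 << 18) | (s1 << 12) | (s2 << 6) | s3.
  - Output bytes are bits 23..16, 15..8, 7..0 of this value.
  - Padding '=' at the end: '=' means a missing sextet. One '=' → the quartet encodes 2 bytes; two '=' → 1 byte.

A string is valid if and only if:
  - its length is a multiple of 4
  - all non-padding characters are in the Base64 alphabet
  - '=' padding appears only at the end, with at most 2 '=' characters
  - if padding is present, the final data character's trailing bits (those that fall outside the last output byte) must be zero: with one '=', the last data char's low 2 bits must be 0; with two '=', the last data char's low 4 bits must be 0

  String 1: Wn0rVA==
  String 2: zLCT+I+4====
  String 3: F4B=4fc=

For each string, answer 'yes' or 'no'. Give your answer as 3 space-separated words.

Answer: yes no no

Derivation:
String 1: 'Wn0rVA==' → valid
String 2: 'zLCT+I+4====' → invalid (4 pad chars (max 2))
String 3: 'F4B=4fc=' → invalid (bad char(s): ['=']; '=' in middle)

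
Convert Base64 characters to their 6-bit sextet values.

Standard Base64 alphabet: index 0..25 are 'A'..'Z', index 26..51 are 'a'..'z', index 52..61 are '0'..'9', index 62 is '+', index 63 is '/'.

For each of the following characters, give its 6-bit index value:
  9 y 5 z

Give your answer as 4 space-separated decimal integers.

Answer: 61 50 57 51

Derivation:
'9': 0..9 range, 52 + ord('9') − ord('0') = 61
'y': a..z range, 26 + ord('y') − ord('a') = 50
'5': 0..9 range, 52 + ord('5') − ord('0') = 57
'z': a..z range, 26 + ord('z') − ord('a') = 51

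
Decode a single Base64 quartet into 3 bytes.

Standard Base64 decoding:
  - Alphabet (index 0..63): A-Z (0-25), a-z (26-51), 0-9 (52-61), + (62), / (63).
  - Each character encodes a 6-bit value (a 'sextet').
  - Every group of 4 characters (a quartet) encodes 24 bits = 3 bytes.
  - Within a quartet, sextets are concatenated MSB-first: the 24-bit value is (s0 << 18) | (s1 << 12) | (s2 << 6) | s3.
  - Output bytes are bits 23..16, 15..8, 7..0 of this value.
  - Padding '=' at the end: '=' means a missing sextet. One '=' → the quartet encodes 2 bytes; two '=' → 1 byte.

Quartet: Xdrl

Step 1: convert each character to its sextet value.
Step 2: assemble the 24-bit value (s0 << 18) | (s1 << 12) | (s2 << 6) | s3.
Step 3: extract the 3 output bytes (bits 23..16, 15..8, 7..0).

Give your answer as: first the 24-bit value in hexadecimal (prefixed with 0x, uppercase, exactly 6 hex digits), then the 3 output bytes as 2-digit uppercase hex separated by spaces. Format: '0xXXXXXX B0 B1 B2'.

Sextets: X=23, d=29, r=43, l=37
24-bit: (23<<18) | (29<<12) | (43<<6) | 37
      = 0x5C0000 | 0x01D000 | 0x000AC0 | 0x000025
      = 0x5DDAE5
Bytes: (v>>16)&0xFF=5D, (v>>8)&0xFF=DA, v&0xFF=E5

Answer: 0x5DDAE5 5D DA E5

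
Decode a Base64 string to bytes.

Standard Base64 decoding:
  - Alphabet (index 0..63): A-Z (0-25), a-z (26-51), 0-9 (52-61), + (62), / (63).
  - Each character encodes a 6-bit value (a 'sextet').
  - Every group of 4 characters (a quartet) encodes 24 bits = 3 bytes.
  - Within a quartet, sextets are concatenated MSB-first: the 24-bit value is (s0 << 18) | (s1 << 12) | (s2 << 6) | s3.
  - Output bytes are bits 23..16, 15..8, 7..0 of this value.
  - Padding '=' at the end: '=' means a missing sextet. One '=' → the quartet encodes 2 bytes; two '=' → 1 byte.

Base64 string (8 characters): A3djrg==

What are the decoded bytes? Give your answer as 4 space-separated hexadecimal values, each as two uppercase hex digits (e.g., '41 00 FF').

After char 0 ('A'=0): chars_in_quartet=1 acc=0x0 bytes_emitted=0
After char 1 ('3'=55): chars_in_quartet=2 acc=0x37 bytes_emitted=0
After char 2 ('d'=29): chars_in_quartet=3 acc=0xDDD bytes_emitted=0
After char 3 ('j'=35): chars_in_quartet=4 acc=0x37763 -> emit 03 77 63, reset; bytes_emitted=3
After char 4 ('r'=43): chars_in_quartet=1 acc=0x2B bytes_emitted=3
After char 5 ('g'=32): chars_in_quartet=2 acc=0xAE0 bytes_emitted=3
Padding '==': partial quartet acc=0xAE0 -> emit AE; bytes_emitted=4

Answer: 03 77 63 AE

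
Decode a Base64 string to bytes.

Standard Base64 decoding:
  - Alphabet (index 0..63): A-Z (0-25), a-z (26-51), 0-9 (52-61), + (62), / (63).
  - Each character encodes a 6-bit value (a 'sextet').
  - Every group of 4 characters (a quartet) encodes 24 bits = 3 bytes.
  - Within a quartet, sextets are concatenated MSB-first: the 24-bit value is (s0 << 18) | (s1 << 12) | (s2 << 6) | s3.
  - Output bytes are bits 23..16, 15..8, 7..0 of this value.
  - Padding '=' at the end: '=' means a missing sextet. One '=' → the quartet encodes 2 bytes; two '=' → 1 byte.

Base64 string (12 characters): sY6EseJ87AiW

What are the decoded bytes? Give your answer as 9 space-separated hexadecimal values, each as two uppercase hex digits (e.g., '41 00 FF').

Answer: B1 8E 84 B1 E2 7C EC 08 96

Derivation:
After char 0 ('s'=44): chars_in_quartet=1 acc=0x2C bytes_emitted=0
After char 1 ('Y'=24): chars_in_quartet=2 acc=0xB18 bytes_emitted=0
After char 2 ('6'=58): chars_in_quartet=3 acc=0x2C63A bytes_emitted=0
After char 3 ('E'=4): chars_in_quartet=4 acc=0xB18E84 -> emit B1 8E 84, reset; bytes_emitted=3
After char 4 ('s'=44): chars_in_quartet=1 acc=0x2C bytes_emitted=3
After char 5 ('e'=30): chars_in_quartet=2 acc=0xB1E bytes_emitted=3
After char 6 ('J'=9): chars_in_quartet=3 acc=0x2C789 bytes_emitted=3
After char 7 ('8'=60): chars_in_quartet=4 acc=0xB1E27C -> emit B1 E2 7C, reset; bytes_emitted=6
After char 8 ('7'=59): chars_in_quartet=1 acc=0x3B bytes_emitted=6
After char 9 ('A'=0): chars_in_quartet=2 acc=0xEC0 bytes_emitted=6
After char 10 ('i'=34): chars_in_quartet=3 acc=0x3B022 bytes_emitted=6
After char 11 ('W'=22): chars_in_quartet=4 acc=0xEC0896 -> emit EC 08 96, reset; bytes_emitted=9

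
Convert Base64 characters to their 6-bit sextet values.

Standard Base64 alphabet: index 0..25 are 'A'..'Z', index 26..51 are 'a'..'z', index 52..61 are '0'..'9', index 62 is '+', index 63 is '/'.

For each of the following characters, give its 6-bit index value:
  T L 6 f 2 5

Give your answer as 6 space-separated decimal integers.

Answer: 19 11 58 31 54 57

Derivation:
'T': A..Z range, ord('T') − ord('A') = 19
'L': A..Z range, ord('L') − ord('A') = 11
'6': 0..9 range, 52 + ord('6') − ord('0') = 58
'f': a..z range, 26 + ord('f') − ord('a') = 31
'2': 0..9 range, 52 + ord('2') − ord('0') = 54
'5': 0..9 range, 52 + ord('5') − ord('0') = 57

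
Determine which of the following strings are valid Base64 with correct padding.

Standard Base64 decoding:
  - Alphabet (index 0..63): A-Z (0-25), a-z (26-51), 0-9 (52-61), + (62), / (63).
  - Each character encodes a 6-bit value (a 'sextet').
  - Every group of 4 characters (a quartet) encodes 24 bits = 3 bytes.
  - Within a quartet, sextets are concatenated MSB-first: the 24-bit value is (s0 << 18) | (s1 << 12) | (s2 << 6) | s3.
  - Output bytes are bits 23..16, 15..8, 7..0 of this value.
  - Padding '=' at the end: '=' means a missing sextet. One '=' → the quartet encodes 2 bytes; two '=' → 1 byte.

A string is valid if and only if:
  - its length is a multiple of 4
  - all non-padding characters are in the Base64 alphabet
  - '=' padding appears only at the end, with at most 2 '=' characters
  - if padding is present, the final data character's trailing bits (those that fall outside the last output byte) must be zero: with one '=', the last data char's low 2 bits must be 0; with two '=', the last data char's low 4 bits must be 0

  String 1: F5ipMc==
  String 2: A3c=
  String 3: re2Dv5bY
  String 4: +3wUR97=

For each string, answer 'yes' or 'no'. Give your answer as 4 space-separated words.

Answer: no yes yes no

Derivation:
String 1: 'F5ipMc==' → invalid (bad trailing bits)
String 2: 'A3c=' → valid
String 3: 're2Dv5bY' → valid
String 4: '+3wUR97=' → invalid (bad trailing bits)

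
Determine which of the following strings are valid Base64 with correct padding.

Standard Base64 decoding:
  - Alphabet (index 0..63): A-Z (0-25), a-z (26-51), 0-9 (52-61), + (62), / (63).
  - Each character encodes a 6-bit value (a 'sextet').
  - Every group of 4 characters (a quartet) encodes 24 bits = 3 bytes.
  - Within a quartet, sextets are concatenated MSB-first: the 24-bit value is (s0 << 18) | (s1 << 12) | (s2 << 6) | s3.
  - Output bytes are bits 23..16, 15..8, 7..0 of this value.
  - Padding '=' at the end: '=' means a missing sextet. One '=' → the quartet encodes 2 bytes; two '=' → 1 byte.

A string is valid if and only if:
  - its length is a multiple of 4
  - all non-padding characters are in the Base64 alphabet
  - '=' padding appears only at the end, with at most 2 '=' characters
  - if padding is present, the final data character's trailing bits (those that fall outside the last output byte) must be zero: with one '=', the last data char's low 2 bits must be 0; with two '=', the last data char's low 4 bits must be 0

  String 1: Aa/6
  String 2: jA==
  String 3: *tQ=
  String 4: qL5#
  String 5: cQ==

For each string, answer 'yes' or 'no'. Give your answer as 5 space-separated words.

Answer: yes yes no no yes

Derivation:
String 1: 'Aa/6' → valid
String 2: 'jA==' → valid
String 3: '*tQ=' → invalid (bad char(s): ['*'])
String 4: 'qL5#' → invalid (bad char(s): ['#'])
String 5: 'cQ==' → valid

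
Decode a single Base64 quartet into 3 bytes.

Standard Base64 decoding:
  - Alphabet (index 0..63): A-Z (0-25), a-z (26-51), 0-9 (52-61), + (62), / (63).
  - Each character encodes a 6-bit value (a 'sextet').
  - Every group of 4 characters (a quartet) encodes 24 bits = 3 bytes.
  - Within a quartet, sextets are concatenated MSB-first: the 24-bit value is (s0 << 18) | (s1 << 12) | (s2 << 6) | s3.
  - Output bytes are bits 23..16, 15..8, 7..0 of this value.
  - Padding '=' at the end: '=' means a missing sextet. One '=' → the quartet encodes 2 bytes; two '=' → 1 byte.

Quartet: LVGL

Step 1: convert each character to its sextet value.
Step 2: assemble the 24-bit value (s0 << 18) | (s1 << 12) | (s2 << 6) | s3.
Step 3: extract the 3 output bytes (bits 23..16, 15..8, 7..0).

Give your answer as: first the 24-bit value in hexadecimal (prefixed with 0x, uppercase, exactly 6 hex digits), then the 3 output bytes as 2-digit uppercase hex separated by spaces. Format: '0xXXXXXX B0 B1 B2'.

Sextets: L=11, V=21, G=6, L=11
24-bit: (11<<18) | (21<<12) | (6<<6) | 11
      = 0x2C0000 | 0x015000 | 0x000180 | 0x00000B
      = 0x2D518B
Bytes: (v>>16)&0xFF=2D, (v>>8)&0xFF=51, v&0xFF=8B

Answer: 0x2D518B 2D 51 8B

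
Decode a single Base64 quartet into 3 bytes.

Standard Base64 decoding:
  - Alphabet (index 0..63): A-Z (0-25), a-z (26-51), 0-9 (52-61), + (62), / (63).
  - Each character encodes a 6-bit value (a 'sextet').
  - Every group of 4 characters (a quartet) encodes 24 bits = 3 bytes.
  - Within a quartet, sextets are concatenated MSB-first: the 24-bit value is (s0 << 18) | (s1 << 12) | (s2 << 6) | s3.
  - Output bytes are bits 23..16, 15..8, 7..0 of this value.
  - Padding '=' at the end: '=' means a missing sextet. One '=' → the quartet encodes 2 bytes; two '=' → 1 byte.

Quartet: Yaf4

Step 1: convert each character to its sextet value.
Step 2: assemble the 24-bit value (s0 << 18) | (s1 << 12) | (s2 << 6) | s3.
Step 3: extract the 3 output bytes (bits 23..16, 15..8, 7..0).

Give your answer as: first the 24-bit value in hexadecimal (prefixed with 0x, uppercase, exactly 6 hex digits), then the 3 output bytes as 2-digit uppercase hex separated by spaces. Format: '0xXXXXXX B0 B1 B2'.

Answer: 0x61A7F8 61 A7 F8

Derivation:
Sextets: Y=24, a=26, f=31, 4=56
24-bit: (24<<18) | (26<<12) | (31<<6) | 56
      = 0x600000 | 0x01A000 | 0x0007C0 | 0x000038
      = 0x61A7F8
Bytes: (v>>16)&0xFF=61, (v>>8)&0xFF=A7, v&0xFF=F8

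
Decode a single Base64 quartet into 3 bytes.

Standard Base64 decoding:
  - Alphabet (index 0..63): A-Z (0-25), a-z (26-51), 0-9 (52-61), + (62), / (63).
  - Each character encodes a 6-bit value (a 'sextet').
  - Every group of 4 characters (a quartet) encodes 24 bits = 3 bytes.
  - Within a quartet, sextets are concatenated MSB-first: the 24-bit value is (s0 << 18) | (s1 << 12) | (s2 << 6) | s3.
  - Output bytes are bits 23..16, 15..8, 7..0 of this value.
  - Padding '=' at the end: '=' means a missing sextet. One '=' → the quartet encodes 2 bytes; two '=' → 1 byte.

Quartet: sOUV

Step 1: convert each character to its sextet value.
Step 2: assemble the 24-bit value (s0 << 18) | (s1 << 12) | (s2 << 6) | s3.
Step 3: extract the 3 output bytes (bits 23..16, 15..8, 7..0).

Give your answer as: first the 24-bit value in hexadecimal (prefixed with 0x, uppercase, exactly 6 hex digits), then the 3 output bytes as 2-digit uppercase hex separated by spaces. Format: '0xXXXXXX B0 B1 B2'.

Answer: 0xB0E515 B0 E5 15

Derivation:
Sextets: s=44, O=14, U=20, V=21
24-bit: (44<<18) | (14<<12) | (20<<6) | 21
      = 0xB00000 | 0x00E000 | 0x000500 | 0x000015
      = 0xB0E515
Bytes: (v>>16)&0xFF=B0, (v>>8)&0xFF=E5, v&0xFF=15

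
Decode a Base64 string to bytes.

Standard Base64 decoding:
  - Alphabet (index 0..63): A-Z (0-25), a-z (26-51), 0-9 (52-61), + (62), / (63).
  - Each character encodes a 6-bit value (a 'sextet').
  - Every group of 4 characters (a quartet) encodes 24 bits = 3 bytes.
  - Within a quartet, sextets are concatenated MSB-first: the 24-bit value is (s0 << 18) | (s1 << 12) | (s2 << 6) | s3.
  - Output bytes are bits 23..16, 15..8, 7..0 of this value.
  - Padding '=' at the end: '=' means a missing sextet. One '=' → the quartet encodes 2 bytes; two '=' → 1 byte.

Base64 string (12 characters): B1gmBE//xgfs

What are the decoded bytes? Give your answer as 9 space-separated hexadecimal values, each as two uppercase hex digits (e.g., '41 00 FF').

Answer: 07 58 26 04 4F FF C6 07 EC

Derivation:
After char 0 ('B'=1): chars_in_quartet=1 acc=0x1 bytes_emitted=0
After char 1 ('1'=53): chars_in_quartet=2 acc=0x75 bytes_emitted=0
After char 2 ('g'=32): chars_in_quartet=3 acc=0x1D60 bytes_emitted=0
After char 3 ('m'=38): chars_in_quartet=4 acc=0x75826 -> emit 07 58 26, reset; bytes_emitted=3
After char 4 ('B'=1): chars_in_quartet=1 acc=0x1 bytes_emitted=3
After char 5 ('E'=4): chars_in_quartet=2 acc=0x44 bytes_emitted=3
After char 6 ('/'=63): chars_in_quartet=3 acc=0x113F bytes_emitted=3
After char 7 ('/'=63): chars_in_quartet=4 acc=0x44FFF -> emit 04 4F FF, reset; bytes_emitted=6
After char 8 ('x'=49): chars_in_quartet=1 acc=0x31 bytes_emitted=6
After char 9 ('g'=32): chars_in_quartet=2 acc=0xC60 bytes_emitted=6
After char 10 ('f'=31): chars_in_quartet=3 acc=0x3181F bytes_emitted=6
After char 11 ('s'=44): chars_in_quartet=4 acc=0xC607EC -> emit C6 07 EC, reset; bytes_emitted=9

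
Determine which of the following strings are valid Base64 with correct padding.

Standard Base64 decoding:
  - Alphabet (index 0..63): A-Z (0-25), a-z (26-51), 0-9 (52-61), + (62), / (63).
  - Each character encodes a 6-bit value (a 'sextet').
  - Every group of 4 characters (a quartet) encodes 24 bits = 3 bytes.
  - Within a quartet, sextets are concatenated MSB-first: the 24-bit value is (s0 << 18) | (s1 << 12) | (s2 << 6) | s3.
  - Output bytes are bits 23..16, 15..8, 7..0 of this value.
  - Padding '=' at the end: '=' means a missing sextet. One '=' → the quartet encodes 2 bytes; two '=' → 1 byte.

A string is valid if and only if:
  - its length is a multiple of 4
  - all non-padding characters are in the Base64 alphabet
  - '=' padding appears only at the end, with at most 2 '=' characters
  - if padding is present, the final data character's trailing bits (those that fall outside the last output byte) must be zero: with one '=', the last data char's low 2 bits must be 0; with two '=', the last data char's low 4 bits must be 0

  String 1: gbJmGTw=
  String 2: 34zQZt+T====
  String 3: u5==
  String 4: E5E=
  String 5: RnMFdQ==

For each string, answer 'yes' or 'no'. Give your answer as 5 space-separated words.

Answer: yes no no yes yes

Derivation:
String 1: 'gbJmGTw=' → valid
String 2: '34zQZt+T====' → invalid (4 pad chars (max 2))
String 3: 'u5==' → invalid (bad trailing bits)
String 4: 'E5E=' → valid
String 5: 'RnMFdQ==' → valid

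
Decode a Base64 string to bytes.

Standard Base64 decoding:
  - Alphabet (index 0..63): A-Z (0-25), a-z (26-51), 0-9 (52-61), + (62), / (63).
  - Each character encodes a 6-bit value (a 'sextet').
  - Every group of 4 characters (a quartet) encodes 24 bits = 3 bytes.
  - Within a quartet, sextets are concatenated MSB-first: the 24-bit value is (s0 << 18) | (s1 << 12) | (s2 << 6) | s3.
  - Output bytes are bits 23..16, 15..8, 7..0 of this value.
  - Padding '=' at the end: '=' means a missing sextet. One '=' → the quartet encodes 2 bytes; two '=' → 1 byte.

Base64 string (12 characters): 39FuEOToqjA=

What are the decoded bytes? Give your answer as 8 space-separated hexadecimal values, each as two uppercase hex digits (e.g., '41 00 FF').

Answer: DF D1 6E 10 E4 E8 AA 30

Derivation:
After char 0 ('3'=55): chars_in_quartet=1 acc=0x37 bytes_emitted=0
After char 1 ('9'=61): chars_in_quartet=2 acc=0xDFD bytes_emitted=0
After char 2 ('F'=5): chars_in_quartet=3 acc=0x37F45 bytes_emitted=0
After char 3 ('u'=46): chars_in_quartet=4 acc=0xDFD16E -> emit DF D1 6E, reset; bytes_emitted=3
After char 4 ('E'=4): chars_in_quartet=1 acc=0x4 bytes_emitted=3
After char 5 ('O'=14): chars_in_quartet=2 acc=0x10E bytes_emitted=3
After char 6 ('T'=19): chars_in_quartet=3 acc=0x4393 bytes_emitted=3
After char 7 ('o'=40): chars_in_quartet=4 acc=0x10E4E8 -> emit 10 E4 E8, reset; bytes_emitted=6
After char 8 ('q'=42): chars_in_quartet=1 acc=0x2A bytes_emitted=6
After char 9 ('j'=35): chars_in_quartet=2 acc=0xAA3 bytes_emitted=6
After char 10 ('A'=0): chars_in_quartet=3 acc=0x2A8C0 bytes_emitted=6
Padding '=': partial quartet acc=0x2A8C0 -> emit AA 30; bytes_emitted=8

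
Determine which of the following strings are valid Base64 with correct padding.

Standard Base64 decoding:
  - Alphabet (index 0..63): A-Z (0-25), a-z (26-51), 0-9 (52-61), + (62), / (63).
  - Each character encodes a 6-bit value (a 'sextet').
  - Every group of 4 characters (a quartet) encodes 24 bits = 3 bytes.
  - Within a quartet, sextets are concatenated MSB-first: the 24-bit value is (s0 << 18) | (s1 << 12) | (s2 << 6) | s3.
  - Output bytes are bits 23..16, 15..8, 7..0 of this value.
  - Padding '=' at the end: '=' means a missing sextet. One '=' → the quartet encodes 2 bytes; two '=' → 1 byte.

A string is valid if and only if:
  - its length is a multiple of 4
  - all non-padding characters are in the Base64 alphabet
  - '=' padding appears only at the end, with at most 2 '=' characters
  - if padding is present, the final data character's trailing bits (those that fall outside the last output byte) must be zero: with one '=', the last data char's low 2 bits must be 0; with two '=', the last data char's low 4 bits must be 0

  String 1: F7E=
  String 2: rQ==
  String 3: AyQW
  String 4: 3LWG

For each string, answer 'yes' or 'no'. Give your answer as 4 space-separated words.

Answer: yes yes yes yes

Derivation:
String 1: 'F7E=' → valid
String 2: 'rQ==' → valid
String 3: 'AyQW' → valid
String 4: '3LWG' → valid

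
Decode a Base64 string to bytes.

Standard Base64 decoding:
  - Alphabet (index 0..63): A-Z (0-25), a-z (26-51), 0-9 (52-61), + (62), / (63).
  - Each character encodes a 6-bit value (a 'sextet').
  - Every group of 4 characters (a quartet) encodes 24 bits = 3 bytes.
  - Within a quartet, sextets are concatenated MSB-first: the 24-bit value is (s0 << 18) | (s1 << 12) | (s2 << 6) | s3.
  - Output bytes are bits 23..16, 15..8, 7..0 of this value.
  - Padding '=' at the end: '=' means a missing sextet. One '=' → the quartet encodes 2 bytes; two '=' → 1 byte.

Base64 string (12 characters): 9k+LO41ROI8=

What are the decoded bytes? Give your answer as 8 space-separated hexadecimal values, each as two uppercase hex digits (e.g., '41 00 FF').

After char 0 ('9'=61): chars_in_quartet=1 acc=0x3D bytes_emitted=0
After char 1 ('k'=36): chars_in_quartet=2 acc=0xF64 bytes_emitted=0
After char 2 ('+'=62): chars_in_quartet=3 acc=0x3D93E bytes_emitted=0
After char 3 ('L'=11): chars_in_quartet=4 acc=0xF64F8B -> emit F6 4F 8B, reset; bytes_emitted=3
After char 4 ('O'=14): chars_in_quartet=1 acc=0xE bytes_emitted=3
After char 5 ('4'=56): chars_in_quartet=2 acc=0x3B8 bytes_emitted=3
After char 6 ('1'=53): chars_in_quartet=3 acc=0xEE35 bytes_emitted=3
After char 7 ('R'=17): chars_in_quartet=4 acc=0x3B8D51 -> emit 3B 8D 51, reset; bytes_emitted=6
After char 8 ('O'=14): chars_in_quartet=1 acc=0xE bytes_emitted=6
After char 9 ('I'=8): chars_in_quartet=2 acc=0x388 bytes_emitted=6
After char 10 ('8'=60): chars_in_quartet=3 acc=0xE23C bytes_emitted=6
Padding '=': partial quartet acc=0xE23C -> emit 38 8F; bytes_emitted=8

Answer: F6 4F 8B 3B 8D 51 38 8F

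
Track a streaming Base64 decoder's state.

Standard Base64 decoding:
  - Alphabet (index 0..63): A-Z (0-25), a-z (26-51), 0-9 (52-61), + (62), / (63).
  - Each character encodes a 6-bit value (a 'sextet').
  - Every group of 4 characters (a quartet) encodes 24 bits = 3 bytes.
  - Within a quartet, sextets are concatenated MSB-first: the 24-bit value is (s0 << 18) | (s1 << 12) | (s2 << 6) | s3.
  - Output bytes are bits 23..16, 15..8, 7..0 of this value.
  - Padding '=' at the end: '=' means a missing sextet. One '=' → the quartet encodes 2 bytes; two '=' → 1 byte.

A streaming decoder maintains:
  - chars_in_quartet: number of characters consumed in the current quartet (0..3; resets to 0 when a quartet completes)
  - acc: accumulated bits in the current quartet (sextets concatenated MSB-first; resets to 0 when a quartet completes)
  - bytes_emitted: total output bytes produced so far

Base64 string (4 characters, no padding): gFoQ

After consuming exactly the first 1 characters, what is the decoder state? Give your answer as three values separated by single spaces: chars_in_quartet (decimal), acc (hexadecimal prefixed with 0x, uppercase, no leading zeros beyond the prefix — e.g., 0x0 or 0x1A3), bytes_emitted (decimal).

Answer: 1 0x20 0

Derivation:
After char 0 ('g'=32): chars_in_quartet=1 acc=0x20 bytes_emitted=0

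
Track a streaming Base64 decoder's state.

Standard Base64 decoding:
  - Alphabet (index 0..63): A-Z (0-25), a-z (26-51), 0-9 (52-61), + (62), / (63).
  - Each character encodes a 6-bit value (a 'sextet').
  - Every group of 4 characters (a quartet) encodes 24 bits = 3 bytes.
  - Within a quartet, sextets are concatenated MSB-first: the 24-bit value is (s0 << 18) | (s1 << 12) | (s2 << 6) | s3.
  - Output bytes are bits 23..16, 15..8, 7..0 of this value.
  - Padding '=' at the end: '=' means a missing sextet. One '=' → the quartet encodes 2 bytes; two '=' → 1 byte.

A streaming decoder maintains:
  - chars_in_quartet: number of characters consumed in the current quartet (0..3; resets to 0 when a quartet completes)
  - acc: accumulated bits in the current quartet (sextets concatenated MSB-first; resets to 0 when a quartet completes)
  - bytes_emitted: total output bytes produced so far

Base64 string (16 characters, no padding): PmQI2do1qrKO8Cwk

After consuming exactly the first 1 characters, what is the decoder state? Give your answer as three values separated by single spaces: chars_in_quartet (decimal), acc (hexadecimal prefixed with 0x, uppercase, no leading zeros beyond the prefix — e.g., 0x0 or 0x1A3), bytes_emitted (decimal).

Answer: 1 0xF 0

Derivation:
After char 0 ('P'=15): chars_in_quartet=1 acc=0xF bytes_emitted=0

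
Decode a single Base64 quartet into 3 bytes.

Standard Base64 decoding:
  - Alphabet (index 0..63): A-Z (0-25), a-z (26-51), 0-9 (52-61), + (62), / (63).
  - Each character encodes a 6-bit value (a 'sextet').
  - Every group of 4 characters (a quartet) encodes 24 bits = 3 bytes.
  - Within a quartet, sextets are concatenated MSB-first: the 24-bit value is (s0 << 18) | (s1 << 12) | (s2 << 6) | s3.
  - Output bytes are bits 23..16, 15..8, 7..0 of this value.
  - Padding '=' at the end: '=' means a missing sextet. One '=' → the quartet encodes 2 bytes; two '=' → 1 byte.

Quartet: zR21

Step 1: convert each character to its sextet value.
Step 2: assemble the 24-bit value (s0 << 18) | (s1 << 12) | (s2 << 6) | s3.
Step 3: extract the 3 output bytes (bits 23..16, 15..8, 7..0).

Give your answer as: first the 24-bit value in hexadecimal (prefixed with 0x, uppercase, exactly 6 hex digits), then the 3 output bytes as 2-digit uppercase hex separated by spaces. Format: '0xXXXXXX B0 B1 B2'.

Answer: 0xCD1DB5 CD 1D B5

Derivation:
Sextets: z=51, R=17, 2=54, 1=53
24-bit: (51<<18) | (17<<12) | (54<<6) | 53
      = 0xCC0000 | 0x011000 | 0x000D80 | 0x000035
      = 0xCD1DB5
Bytes: (v>>16)&0xFF=CD, (v>>8)&0xFF=1D, v&0xFF=B5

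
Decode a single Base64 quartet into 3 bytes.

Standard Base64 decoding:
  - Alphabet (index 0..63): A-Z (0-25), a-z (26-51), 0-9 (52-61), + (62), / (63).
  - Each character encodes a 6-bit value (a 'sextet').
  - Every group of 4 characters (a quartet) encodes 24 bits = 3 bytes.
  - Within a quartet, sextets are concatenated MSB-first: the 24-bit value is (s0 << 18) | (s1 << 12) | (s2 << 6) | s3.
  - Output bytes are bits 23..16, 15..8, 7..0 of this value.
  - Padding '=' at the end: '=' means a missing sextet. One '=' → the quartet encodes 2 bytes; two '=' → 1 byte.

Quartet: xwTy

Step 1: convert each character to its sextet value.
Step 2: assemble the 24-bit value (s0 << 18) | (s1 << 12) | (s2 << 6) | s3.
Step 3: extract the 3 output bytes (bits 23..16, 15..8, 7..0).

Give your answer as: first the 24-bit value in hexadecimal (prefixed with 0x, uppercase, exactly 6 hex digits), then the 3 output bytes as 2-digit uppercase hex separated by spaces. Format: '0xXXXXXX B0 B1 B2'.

Answer: 0xC704F2 C7 04 F2

Derivation:
Sextets: x=49, w=48, T=19, y=50
24-bit: (49<<18) | (48<<12) | (19<<6) | 50
      = 0xC40000 | 0x030000 | 0x0004C0 | 0x000032
      = 0xC704F2
Bytes: (v>>16)&0xFF=C7, (v>>8)&0xFF=04, v&0xFF=F2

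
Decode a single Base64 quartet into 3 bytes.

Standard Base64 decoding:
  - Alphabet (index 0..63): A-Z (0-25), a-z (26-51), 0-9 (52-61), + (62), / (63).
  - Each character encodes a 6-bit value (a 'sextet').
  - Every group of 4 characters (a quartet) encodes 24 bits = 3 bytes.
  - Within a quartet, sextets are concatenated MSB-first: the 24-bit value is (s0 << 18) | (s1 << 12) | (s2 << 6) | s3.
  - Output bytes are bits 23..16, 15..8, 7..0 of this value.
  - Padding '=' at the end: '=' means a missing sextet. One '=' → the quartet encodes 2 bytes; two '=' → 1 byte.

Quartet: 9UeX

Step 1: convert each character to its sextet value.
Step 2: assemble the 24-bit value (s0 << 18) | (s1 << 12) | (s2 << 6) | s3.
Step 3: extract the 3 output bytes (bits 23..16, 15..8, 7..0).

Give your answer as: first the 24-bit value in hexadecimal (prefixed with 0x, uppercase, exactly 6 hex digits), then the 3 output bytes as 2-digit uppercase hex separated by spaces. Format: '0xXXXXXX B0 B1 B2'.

Sextets: 9=61, U=20, e=30, X=23
24-bit: (61<<18) | (20<<12) | (30<<6) | 23
      = 0xF40000 | 0x014000 | 0x000780 | 0x000017
      = 0xF54797
Bytes: (v>>16)&0xFF=F5, (v>>8)&0xFF=47, v&0xFF=97

Answer: 0xF54797 F5 47 97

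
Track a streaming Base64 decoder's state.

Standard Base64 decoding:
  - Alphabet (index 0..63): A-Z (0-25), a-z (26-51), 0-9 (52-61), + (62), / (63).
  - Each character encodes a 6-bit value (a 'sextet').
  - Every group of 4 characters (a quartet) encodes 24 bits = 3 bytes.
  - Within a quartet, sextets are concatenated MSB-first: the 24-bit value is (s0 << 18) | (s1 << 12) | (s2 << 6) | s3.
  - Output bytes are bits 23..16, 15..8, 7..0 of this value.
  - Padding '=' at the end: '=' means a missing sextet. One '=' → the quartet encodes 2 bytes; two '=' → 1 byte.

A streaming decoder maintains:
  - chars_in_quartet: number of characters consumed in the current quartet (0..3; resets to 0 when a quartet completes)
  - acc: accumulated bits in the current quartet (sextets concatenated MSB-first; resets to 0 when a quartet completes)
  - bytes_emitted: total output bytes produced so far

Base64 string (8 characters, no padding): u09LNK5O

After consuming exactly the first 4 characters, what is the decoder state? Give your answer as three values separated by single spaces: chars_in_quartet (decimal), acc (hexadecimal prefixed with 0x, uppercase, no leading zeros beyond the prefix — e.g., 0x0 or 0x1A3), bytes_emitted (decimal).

After char 0 ('u'=46): chars_in_quartet=1 acc=0x2E bytes_emitted=0
After char 1 ('0'=52): chars_in_quartet=2 acc=0xBB4 bytes_emitted=0
After char 2 ('9'=61): chars_in_quartet=3 acc=0x2ED3D bytes_emitted=0
After char 3 ('L'=11): chars_in_quartet=4 acc=0xBB4F4B -> emit BB 4F 4B, reset; bytes_emitted=3

Answer: 0 0x0 3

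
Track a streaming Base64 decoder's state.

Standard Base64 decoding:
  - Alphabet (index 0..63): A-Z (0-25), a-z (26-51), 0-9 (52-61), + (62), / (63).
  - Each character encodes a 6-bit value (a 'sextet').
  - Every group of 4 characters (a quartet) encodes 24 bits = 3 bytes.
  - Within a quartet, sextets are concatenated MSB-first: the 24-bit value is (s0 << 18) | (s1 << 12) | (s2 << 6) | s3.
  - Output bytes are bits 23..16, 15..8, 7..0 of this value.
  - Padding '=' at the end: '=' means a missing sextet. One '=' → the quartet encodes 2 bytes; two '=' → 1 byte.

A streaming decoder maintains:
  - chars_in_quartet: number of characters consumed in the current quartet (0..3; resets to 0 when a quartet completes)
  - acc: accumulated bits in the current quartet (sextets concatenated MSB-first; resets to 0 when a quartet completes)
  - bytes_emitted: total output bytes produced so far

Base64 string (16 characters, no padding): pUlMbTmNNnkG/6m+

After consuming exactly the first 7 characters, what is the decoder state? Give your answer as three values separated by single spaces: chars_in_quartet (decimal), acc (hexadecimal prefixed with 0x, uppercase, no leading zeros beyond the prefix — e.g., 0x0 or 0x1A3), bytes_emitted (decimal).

After char 0 ('p'=41): chars_in_quartet=1 acc=0x29 bytes_emitted=0
After char 1 ('U'=20): chars_in_quartet=2 acc=0xA54 bytes_emitted=0
After char 2 ('l'=37): chars_in_quartet=3 acc=0x29525 bytes_emitted=0
After char 3 ('M'=12): chars_in_quartet=4 acc=0xA5494C -> emit A5 49 4C, reset; bytes_emitted=3
After char 4 ('b'=27): chars_in_quartet=1 acc=0x1B bytes_emitted=3
After char 5 ('T'=19): chars_in_quartet=2 acc=0x6D3 bytes_emitted=3
After char 6 ('m'=38): chars_in_quartet=3 acc=0x1B4E6 bytes_emitted=3

Answer: 3 0x1B4E6 3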